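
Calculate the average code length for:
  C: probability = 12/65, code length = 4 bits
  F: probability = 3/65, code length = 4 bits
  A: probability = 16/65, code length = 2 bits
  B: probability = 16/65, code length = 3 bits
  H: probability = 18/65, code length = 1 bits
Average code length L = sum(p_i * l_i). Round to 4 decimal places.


Weighted contributions p_i * l_i:
  C: (12/65) * 4 = 48/65
  F: (3/65) * 4 = 12/65
  A: (16/65) * 2 = 32/65
  B: (16/65) * 3 = 48/65
  H: (18/65) * 1 = 18/65
Sum = (48 + 12 + 32 + 48 + 18)/65 = 158/65

L = 158/65 = 2.4308 bits/symbol


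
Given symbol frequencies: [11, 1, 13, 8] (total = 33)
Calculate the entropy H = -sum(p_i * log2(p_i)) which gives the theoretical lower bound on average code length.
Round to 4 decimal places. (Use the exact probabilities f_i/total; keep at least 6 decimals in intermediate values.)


Per-symbol terms -p_i * log2(p_i) with p_i = f_i/33:
  p = 11/33 = 0.333333: log2(p) = -1.584963, -p*log2(p) = 0.528321
  p = 1/33 = 0.030303: log2(p) = -5.044394, -p*log2(p) = 0.152860
  p = 13/33 = 0.393939: log2(p) = -1.343954, -p*log2(p) = 0.529437
  p = 8/33 = 0.242424: log2(p) = -2.044394, -p*log2(p) = 0.495611
H = 0.528321 + 0.152860 + 0.529437 + 0.495611 = 1.706229

H = 1.7062 bits/symbol


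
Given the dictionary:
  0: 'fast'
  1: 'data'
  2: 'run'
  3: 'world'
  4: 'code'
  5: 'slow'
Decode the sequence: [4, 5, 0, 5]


Look up each index in the dictionary:
  4 -> 'code'
  5 -> 'slow'
  0 -> 'fast'
  5 -> 'slow'

Decoded: "code slow fast slow"


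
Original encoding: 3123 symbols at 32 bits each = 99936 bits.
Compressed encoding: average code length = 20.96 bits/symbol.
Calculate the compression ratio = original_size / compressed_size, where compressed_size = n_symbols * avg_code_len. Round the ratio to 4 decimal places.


original_size = n_symbols * orig_bits = 3123 * 32 = 99936 bits
compressed_size = n_symbols * avg_code_len = 3123 * 20.96 = 65458.08 bits
ratio = original_size / compressed_size = 99936 / 65458.08 = 1.5267

Compression ratio = 1.5267


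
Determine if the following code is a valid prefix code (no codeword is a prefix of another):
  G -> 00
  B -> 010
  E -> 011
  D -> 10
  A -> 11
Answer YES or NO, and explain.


Checking each pair (does one codeword prefix another?):
  G='00' vs B='010': no prefix
  G='00' vs E='011': no prefix
  G='00' vs D='10': no prefix
  G='00' vs A='11': no prefix
  B='010' vs G='00': no prefix
  B='010' vs E='011': no prefix
  B='010' vs D='10': no prefix
  B='010' vs A='11': no prefix
  E='011' vs G='00': no prefix
  E='011' vs B='010': no prefix
  E='011' vs D='10': no prefix
  E='011' vs A='11': no prefix
  D='10' vs G='00': no prefix
  D='10' vs B='010': no prefix
  D='10' vs E='011': no prefix
  D='10' vs A='11': no prefix
  A='11' vs G='00': no prefix
  A='11' vs B='010': no prefix
  A='11' vs E='011': no prefix
  A='11' vs D='10': no prefix
No violation found over all pairs.

YES -- this is a valid prefix code. No codeword is a prefix of any other codeword.


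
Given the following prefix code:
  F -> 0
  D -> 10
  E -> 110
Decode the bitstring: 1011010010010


Decoding step by step:
Bits 10 -> D
Bits 110 -> E
Bits 10 -> D
Bits 0 -> F
Bits 10 -> D
Bits 0 -> F
Bits 10 -> D


Decoded message: DEDFDFD


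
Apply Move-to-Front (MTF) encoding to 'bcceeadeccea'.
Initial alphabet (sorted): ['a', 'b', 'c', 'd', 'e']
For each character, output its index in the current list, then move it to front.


MTF encoding:
'b': index 1 in ['a', 'b', 'c', 'd', 'e'] -> ['b', 'a', 'c', 'd', 'e']
'c': index 2 in ['b', 'a', 'c', 'd', 'e'] -> ['c', 'b', 'a', 'd', 'e']
'c': index 0 in ['c', 'b', 'a', 'd', 'e'] -> ['c', 'b', 'a', 'd', 'e']
'e': index 4 in ['c', 'b', 'a', 'd', 'e'] -> ['e', 'c', 'b', 'a', 'd']
'e': index 0 in ['e', 'c', 'b', 'a', 'd'] -> ['e', 'c', 'b', 'a', 'd']
'a': index 3 in ['e', 'c', 'b', 'a', 'd'] -> ['a', 'e', 'c', 'b', 'd']
'd': index 4 in ['a', 'e', 'c', 'b', 'd'] -> ['d', 'a', 'e', 'c', 'b']
'e': index 2 in ['d', 'a', 'e', 'c', 'b'] -> ['e', 'd', 'a', 'c', 'b']
'c': index 3 in ['e', 'd', 'a', 'c', 'b'] -> ['c', 'e', 'd', 'a', 'b']
'c': index 0 in ['c', 'e', 'd', 'a', 'b'] -> ['c', 'e', 'd', 'a', 'b']
'e': index 1 in ['c', 'e', 'd', 'a', 'b'] -> ['e', 'c', 'd', 'a', 'b']
'a': index 3 in ['e', 'c', 'd', 'a', 'b'] -> ['a', 'e', 'c', 'd', 'b']


Output: [1, 2, 0, 4, 0, 3, 4, 2, 3, 0, 1, 3]


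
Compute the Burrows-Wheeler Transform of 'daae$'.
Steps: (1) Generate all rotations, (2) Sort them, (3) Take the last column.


Rotations (sorted):
  0: $daae -> last char: e
  1: aae$d -> last char: d
  2: ae$da -> last char: a
  3: daae$ -> last char: $
  4: e$daa -> last char: a


BWT = eda$a


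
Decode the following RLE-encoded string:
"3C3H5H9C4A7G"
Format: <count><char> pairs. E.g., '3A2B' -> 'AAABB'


Expanding each <count><char> pair:
  3C -> 'CCC'
  3H -> 'HHH'
  5H -> 'HHHHH'
  9C -> 'CCCCCCCCC'
  4A -> 'AAAA'
  7G -> 'GGGGGGG'

Decoded = CCCHHHHHHHHCCCCCCCCCAAAAGGGGGGG


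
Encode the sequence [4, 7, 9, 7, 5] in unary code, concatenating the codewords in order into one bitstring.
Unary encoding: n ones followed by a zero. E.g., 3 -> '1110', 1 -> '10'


Encode each number as n ones followed by a terminating 0:
  4 -> 11110 (5 bits)
  7 -> 11111110 (8 bits)
  9 -> 1111111110 (10 bits)
  7 -> 11111110 (8 bits)
  5 -> 111110 (6 bits)
Total length = 5 + 8 + 10 + 8 + 6 = 37 bits.

Unary([4, 7, 9, 7, 5]) = 1111011111110111111111011111110111110 (37 bits)


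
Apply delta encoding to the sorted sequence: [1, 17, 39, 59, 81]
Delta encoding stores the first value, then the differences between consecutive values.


First value: 1
Deltas:
  17 - 1 = 16
  39 - 17 = 22
  59 - 39 = 20
  81 - 59 = 22


Delta encoded: [1, 16, 22, 20, 22]


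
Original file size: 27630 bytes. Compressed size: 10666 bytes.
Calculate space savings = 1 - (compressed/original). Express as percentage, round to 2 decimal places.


ratio = compressed/original = 10666/27630 = 0.38603
savings = 1 - ratio = 1 - 0.38603 = 0.61397
as a percentage: 0.61397 * 100 = 61.4%

Space savings = 1 - 10666/27630 = 61.4%


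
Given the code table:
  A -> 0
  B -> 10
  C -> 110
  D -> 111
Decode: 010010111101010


Decoding:
0 -> A
10 -> B
0 -> A
10 -> B
111 -> D
10 -> B
10 -> B
10 -> B


Result: ABABDBBB


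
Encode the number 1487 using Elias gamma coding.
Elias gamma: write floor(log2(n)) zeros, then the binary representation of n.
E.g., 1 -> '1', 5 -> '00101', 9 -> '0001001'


num_bits = floor(log2(1487)) + 1 = 11
leading_zeros = num_bits - 1 = 10
binary(1487) = 10111001111

Elias gamma(1487) = '0000000000' + '10111001111' = 000000000010111001111 (21 bits)


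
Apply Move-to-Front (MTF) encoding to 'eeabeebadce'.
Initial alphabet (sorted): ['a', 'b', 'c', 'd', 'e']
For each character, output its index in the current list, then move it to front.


MTF encoding:
'e': index 4 in ['a', 'b', 'c', 'd', 'e'] -> ['e', 'a', 'b', 'c', 'd']
'e': index 0 in ['e', 'a', 'b', 'c', 'd'] -> ['e', 'a', 'b', 'c', 'd']
'a': index 1 in ['e', 'a', 'b', 'c', 'd'] -> ['a', 'e', 'b', 'c', 'd']
'b': index 2 in ['a', 'e', 'b', 'c', 'd'] -> ['b', 'a', 'e', 'c', 'd']
'e': index 2 in ['b', 'a', 'e', 'c', 'd'] -> ['e', 'b', 'a', 'c', 'd']
'e': index 0 in ['e', 'b', 'a', 'c', 'd'] -> ['e', 'b', 'a', 'c', 'd']
'b': index 1 in ['e', 'b', 'a', 'c', 'd'] -> ['b', 'e', 'a', 'c', 'd']
'a': index 2 in ['b', 'e', 'a', 'c', 'd'] -> ['a', 'b', 'e', 'c', 'd']
'd': index 4 in ['a', 'b', 'e', 'c', 'd'] -> ['d', 'a', 'b', 'e', 'c']
'c': index 4 in ['d', 'a', 'b', 'e', 'c'] -> ['c', 'd', 'a', 'b', 'e']
'e': index 4 in ['c', 'd', 'a', 'b', 'e'] -> ['e', 'c', 'd', 'a', 'b']


Output: [4, 0, 1, 2, 2, 0, 1, 2, 4, 4, 4]


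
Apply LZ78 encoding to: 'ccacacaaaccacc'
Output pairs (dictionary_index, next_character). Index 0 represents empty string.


LZ78 encoding steps:
Dictionary: {0: ''}
Step 1: w='' (idx 0), next='c' -> output (0, 'c'), add 'c' as idx 1
Step 2: w='c' (idx 1), next='a' -> output (1, 'a'), add 'ca' as idx 2
Step 3: w='ca' (idx 2), next='c' -> output (2, 'c'), add 'cac' as idx 3
Step 4: w='' (idx 0), next='a' -> output (0, 'a'), add 'a' as idx 4
Step 5: w='a' (idx 4), next='a' -> output (4, 'a'), add 'aa' as idx 5
Step 6: w='c' (idx 1), next='c' -> output (1, 'c'), add 'cc' as idx 6
Step 7: w='a' (idx 4), next='c' -> output (4, 'c'), add 'ac' as idx 7
Step 8: w='c' (idx 1), end of input -> output (1, '')


Encoded: [(0, 'c'), (1, 'a'), (2, 'c'), (0, 'a'), (4, 'a'), (1, 'c'), (4, 'c'), (1, '')]


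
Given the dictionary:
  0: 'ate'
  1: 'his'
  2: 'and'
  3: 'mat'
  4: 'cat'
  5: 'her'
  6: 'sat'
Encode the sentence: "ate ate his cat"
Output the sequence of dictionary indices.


Look up each word in the dictionary:
  'ate' -> 0
  'ate' -> 0
  'his' -> 1
  'cat' -> 4

Encoded: [0, 0, 1, 4]


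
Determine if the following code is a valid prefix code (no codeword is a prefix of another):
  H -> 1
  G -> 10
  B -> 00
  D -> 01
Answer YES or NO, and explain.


Checking each pair (does one codeword prefix another?):
  H='1' vs G='10': prefix -- VIOLATION

NO -- this is NOT a valid prefix code. H (1) is a prefix of G (10).


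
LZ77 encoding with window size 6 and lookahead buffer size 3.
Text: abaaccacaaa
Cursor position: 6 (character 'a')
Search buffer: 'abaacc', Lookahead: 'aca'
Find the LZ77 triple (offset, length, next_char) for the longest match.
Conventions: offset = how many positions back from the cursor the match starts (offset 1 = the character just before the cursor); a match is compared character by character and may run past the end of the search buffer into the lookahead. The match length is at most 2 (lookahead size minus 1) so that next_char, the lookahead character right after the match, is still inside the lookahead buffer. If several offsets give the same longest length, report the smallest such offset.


Try each offset into the search buffer:
  offset=1 (pos 5, char 'c'): match length 0
  offset=2 (pos 4, char 'c'): match length 0
  offset=3 (pos 3, char 'a'): match length 2
  offset=4 (pos 2, char 'a'): match length 1
  offset=5 (pos 1, char 'b'): match length 0
  offset=6 (pos 0, char 'a'): match length 1
Longest match has length 2 at offset 3.
next_char = character at position 6 + 2 = 8 -> 'a'

Best match: offset=3, length=2 (matching 'ac' starting at position 3)
LZ77 triple: (3, 2, 'a')


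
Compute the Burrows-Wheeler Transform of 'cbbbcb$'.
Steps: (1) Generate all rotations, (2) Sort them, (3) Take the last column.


Rotations (sorted):
  0: $cbbbcb -> last char: b
  1: b$cbbbc -> last char: c
  2: bbbcb$c -> last char: c
  3: bbcb$cb -> last char: b
  4: bcb$cbb -> last char: b
  5: cb$cbbb -> last char: b
  6: cbbbcb$ -> last char: $


BWT = bccbbb$


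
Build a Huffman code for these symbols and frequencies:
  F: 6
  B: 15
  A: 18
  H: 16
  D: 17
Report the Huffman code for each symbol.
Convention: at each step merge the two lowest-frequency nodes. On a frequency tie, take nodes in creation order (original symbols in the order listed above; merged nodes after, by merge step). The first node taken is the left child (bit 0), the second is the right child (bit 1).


Huffman tree construction:
Step 1: Merge F(6) + B(15) = 21
Step 2: Merge H(16) + D(17) = 33
Step 3: Merge A(18) + (F+B)(21) = 39
Step 4: Merge (H+D)(33) + (A+(F+B))(39) = 72
Read each symbol's code off the tree from the root (left child = 0, right child = 1).

Codes:
  F: 110 (length 3)
  B: 111 (length 3)
  A: 10 (length 2)
  H: 00 (length 2)
  D: 01 (length 2)
Average code length: 165/72 = 2.2917 bits/symbol


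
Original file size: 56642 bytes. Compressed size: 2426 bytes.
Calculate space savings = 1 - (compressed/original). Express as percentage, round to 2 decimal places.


ratio = compressed/original = 2426/56642 = 0.04283
savings = 1 - ratio = 1 - 0.04283 = 0.95717
as a percentage: 0.95717 * 100 = 95.72%

Space savings = 1 - 2426/56642 = 95.72%


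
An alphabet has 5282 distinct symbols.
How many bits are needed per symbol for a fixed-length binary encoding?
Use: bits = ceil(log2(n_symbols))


log2(5282) = 12.3669
Bracket: 2^12 = 4096 < 5282 <= 2^13 = 8192
So ceil(log2(5282)) = 13

bits = ceil(log2(5282)) = ceil(12.3669) = 13 bits


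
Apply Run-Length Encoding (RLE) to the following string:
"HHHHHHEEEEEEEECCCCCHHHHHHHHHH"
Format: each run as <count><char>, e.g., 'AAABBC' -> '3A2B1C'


Scanning runs left to right:
  i=0: run of 'H' x 6 -> '6H'
  i=6: run of 'E' x 8 -> '8E'
  i=14: run of 'C' x 5 -> '5C'
  i=19: run of 'H' x 10 -> '10H'

RLE = 6H8E5C10H


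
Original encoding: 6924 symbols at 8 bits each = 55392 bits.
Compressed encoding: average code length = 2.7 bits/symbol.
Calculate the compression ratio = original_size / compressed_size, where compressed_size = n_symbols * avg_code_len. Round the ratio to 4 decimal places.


original_size = n_symbols * orig_bits = 6924 * 8 = 55392 bits
compressed_size = n_symbols * avg_code_len = 6924 * 2.7 = 18694.8 bits
ratio = original_size / compressed_size = 55392 / 18694.8 = 2.963

Compression ratio = 2.963


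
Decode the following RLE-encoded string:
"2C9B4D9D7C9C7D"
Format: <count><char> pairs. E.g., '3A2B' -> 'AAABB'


Expanding each <count><char> pair:
  2C -> 'CC'
  9B -> 'BBBBBBBBB'
  4D -> 'DDDD'
  9D -> 'DDDDDDDDD'
  7C -> 'CCCCCCC'
  9C -> 'CCCCCCCCC'
  7D -> 'DDDDDDD'

Decoded = CCBBBBBBBBBDDDDDDDDDDDDDCCCCCCCCCCCCCCCCDDDDDDD


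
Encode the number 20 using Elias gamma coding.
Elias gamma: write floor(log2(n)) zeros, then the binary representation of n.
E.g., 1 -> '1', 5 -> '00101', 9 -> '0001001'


num_bits = floor(log2(20)) + 1 = 5
leading_zeros = num_bits - 1 = 4
binary(20) = 10100

Elias gamma(20) = '0000' + '10100' = 000010100 (9 bits)


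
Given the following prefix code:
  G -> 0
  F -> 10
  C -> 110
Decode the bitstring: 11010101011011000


Decoding step by step:
Bits 110 -> C
Bits 10 -> F
Bits 10 -> F
Bits 10 -> F
Bits 110 -> C
Bits 110 -> C
Bits 0 -> G
Bits 0 -> G


Decoded message: CFFFCCGG


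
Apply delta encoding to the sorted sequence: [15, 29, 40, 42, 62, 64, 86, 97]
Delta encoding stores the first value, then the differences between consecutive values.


First value: 15
Deltas:
  29 - 15 = 14
  40 - 29 = 11
  42 - 40 = 2
  62 - 42 = 20
  64 - 62 = 2
  86 - 64 = 22
  97 - 86 = 11


Delta encoded: [15, 14, 11, 2, 20, 2, 22, 11]


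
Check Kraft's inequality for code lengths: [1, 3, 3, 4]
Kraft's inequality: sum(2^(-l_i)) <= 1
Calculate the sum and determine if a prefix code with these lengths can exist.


Sum = 2^(-1) + 2^(-3) + 2^(-3) + 2^(-4)
    = 0.5 + 0.125 + 0.125 + 0.0625
    = 13/16 = 0.8125
Since 0.8125 <= 1, Kraft's inequality IS satisfied.
A prefix code with these lengths CAN exist.

Kraft sum = 0.8125. Satisfied.


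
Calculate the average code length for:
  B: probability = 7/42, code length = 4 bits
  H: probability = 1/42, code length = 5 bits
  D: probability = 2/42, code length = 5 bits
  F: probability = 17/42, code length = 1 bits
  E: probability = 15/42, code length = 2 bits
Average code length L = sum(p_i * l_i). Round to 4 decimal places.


Weighted contributions p_i * l_i:
  B: (7/42) * 4 = 28/42
  H: (1/42) * 5 = 5/42
  D: (2/42) * 5 = 10/42
  F: (17/42) * 1 = 17/42
  E: (15/42) * 2 = 30/42
Sum = (28 + 5 + 10 + 17 + 30)/42 = 90/42

L = 90/42 = 2.1429 bits/symbol


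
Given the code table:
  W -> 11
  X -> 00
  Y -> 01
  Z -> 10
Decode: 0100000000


Decoding:
01 -> Y
00 -> X
00 -> X
00 -> X
00 -> X


Result: YXXXX


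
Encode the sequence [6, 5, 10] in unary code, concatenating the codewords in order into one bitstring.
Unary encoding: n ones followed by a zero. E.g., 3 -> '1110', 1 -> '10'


Encode each number as n ones followed by a terminating 0:
  6 -> 1111110 (7 bits)
  5 -> 111110 (6 bits)
  10 -> 11111111110 (11 bits)
Total length = 7 + 6 + 11 = 24 bits.

Unary([6, 5, 10]) = 111111011111011111111110 (24 bits)


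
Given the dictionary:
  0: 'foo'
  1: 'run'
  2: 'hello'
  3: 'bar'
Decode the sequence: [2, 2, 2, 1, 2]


Look up each index in the dictionary:
  2 -> 'hello'
  2 -> 'hello'
  2 -> 'hello'
  1 -> 'run'
  2 -> 'hello'

Decoded: "hello hello hello run hello"


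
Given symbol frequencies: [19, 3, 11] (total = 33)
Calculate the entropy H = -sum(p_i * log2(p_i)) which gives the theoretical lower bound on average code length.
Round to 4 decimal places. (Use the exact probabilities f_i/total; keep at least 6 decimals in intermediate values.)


Per-symbol terms -p_i * log2(p_i) with p_i = f_i/33:
  p = 19/33 = 0.575758: log2(p) = -0.796467, -p*log2(p) = 0.458572
  p = 3/33 = 0.090909: log2(p) = -3.459432, -p*log2(p) = 0.314494
  p = 11/33 = 0.333333: log2(p) = -1.584963, -p*log2(p) = 0.528321
H = 0.458572 + 0.314494 + 0.528321 = 1.301387

H = 1.3014 bits/symbol


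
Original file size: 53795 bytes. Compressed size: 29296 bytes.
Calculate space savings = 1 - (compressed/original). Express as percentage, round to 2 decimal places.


ratio = compressed/original = 29296/53795 = 0.544586
savings = 1 - ratio = 1 - 0.544586 = 0.455414
as a percentage: 0.455414 * 100 = 45.54%

Space savings = 1 - 29296/53795 = 45.54%


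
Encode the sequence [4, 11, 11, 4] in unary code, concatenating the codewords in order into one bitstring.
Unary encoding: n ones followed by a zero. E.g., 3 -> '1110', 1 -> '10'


Encode each number as n ones followed by a terminating 0:
  4 -> 11110 (5 bits)
  11 -> 111111111110 (12 bits)
  11 -> 111111111110 (12 bits)
  4 -> 11110 (5 bits)
Total length = 5 + 12 + 12 + 5 = 34 bits.

Unary([4, 11, 11, 4]) = 1111011111111111011111111111011110 (34 bits)


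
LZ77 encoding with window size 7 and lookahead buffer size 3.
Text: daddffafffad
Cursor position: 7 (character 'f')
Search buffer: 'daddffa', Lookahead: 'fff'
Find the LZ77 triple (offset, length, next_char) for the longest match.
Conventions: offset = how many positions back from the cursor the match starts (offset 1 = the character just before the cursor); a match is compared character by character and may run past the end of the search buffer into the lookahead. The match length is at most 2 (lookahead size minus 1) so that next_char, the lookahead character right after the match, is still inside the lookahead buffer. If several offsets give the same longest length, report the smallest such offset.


Try each offset into the search buffer:
  offset=1 (pos 6, char 'a'): match length 0
  offset=2 (pos 5, char 'f'): match length 1
  offset=3 (pos 4, char 'f'): match length 2
  offset=4 (pos 3, char 'd'): match length 0
  offset=5 (pos 2, char 'd'): match length 0
  offset=6 (pos 1, char 'a'): match length 0
  offset=7 (pos 0, char 'd'): match length 0
Longest match has length 2 at offset 3.
next_char = character at position 7 + 2 = 9 -> 'f'

Best match: offset=3, length=2 (matching 'ff' starting at position 4)
LZ77 triple: (3, 2, 'f')


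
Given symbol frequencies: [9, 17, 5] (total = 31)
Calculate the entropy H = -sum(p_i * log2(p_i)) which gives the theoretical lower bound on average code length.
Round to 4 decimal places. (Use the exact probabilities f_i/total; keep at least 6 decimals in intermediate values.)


Per-symbol terms -p_i * log2(p_i) with p_i = f_i/31:
  p = 9/31 = 0.290323: log2(p) = -1.784271, -p*log2(p) = 0.518014
  p = 17/31 = 0.548387: log2(p) = -0.866733, -p*log2(p) = 0.475305
  p = 5/31 = 0.161290: log2(p) = -2.632268, -p*log2(p) = 0.424559
H = 0.518014 + 0.475305 + 0.424559 = 1.417878

H = 1.4179 bits/symbol


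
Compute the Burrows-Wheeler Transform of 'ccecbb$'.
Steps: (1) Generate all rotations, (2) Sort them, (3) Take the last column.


Rotations (sorted):
  0: $ccecbb -> last char: b
  1: b$ccecb -> last char: b
  2: bb$ccec -> last char: c
  3: cbb$cce -> last char: e
  4: ccecbb$ -> last char: $
  5: cecbb$c -> last char: c
  6: ecbb$cc -> last char: c


BWT = bbce$cc


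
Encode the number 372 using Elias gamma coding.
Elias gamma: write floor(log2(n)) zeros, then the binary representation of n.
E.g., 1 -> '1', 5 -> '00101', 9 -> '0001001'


num_bits = floor(log2(372)) + 1 = 9
leading_zeros = num_bits - 1 = 8
binary(372) = 101110100

Elias gamma(372) = '00000000' + '101110100' = 00000000101110100 (17 bits)


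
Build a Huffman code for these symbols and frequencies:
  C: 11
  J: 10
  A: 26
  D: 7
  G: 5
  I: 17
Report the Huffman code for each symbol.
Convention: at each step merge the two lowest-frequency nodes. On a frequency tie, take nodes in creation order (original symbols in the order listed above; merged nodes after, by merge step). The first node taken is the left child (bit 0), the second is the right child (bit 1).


Huffman tree construction:
Step 1: Merge G(5) + D(7) = 12
Step 2: Merge J(10) + C(11) = 21
Step 3: Merge (G+D)(12) + I(17) = 29
Step 4: Merge (J+C)(21) + A(26) = 47
Step 5: Merge ((G+D)+I)(29) + ((J+C)+A)(47) = 76
Read each symbol's code off the tree from the root (left child = 0, right child = 1).

Codes:
  C: 101 (length 3)
  J: 100 (length 3)
  A: 11 (length 2)
  D: 001 (length 3)
  G: 000 (length 3)
  I: 01 (length 2)
Average code length: 185/76 = 2.4342 bits/symbol


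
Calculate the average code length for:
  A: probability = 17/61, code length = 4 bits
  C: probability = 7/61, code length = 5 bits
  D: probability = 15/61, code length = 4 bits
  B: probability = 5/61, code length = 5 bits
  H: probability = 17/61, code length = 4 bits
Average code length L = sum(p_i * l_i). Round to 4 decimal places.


Weighted contributions p_i * l_i:
  A: (17/61) * 4 = 68/61
  C: (7/61) * 5 = 35/61
  D: (15/61) * 4 = 60/61
  B: (5/61) * 5 = 25/61
  H: (17/61) * 4 = 68/61
Sum = (68 + 35 + 60 + 25 + 68)/61 = 256/61

L = 256/61 = 4.1967 bits/symbol


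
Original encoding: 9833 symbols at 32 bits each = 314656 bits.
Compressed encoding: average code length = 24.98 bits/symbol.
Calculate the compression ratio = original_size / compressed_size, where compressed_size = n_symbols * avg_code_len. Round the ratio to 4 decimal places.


original_size = n_symbols * orig_bits = 9833 * 32 = 314656 bits
compressed_size = n_symbols * avg_code_len = 9833 * 24.98 = 245628.34 bits
ratio = original_size / compressed_size = 314656 / 245628.34 = 1.281

Compression ratio = 1.281


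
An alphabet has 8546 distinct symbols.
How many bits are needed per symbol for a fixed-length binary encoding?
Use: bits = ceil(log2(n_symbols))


log2(8546) = 13.061
Bracket: 2^13 = 8192 < 8546 <= 2^14 = 16384
So ceil(log2(8546)) = 14

bits = ceil(log2(8546)) = ceil(13.061) = 14 bits


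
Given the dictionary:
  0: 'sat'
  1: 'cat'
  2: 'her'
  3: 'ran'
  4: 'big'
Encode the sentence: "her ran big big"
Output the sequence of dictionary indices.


Look up each word in the dictionary:
  'her' -> 2
  'ran' -> 3
  'big' -> 4
  'big' -> 4

Encoded: [2, 3, 4, 4]


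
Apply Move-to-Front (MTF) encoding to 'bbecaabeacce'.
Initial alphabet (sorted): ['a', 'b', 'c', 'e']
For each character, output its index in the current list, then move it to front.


MTF encoding:
'b': index 1 in ['a', 'b', 'c', 'e'] -> ['b', 'a', 'c', 'e']
'b': index 0 in ['b', 'a', 'c', 'e'] -> ['b', 'a', 'c', 'e']
'e': index 3 in ['b', 'a', 'c', 'e'] -> ['e', 'b', 'a', 'c']
'c': index 3 in ['e', 'b', 'a', 'c'] -> ['c', 'e', 'b', 'a']
'a': index 3 in ['c', 'e', 'b', 'a'] -> ['a', 'c', 'e', 'b']
'a': index 0 in ['a', 'c', 'e', 'b'] -> ['a', 'c', 'e', 'b']
'b': index 3 in ['a', 'c', 'e', 'b'] -> ['b', 'a', 'c', 'e']
'e': index 3 in ['b', 'a', 'c', 'e'] -> ['e', 'b', 'a', 'c']
'a': index 2 in ['e', 'b', 'a', 'c'] -> ['a', 'e', 'b', 'c']
'c': index 3 in ['a', 'e', 'b', 'c'] -> ['c', 'a', 'e', 'b']
'c': index 0 in ['c', 'a', 'e', 'b'] -> ['c', 'a', 'e', 'b']
'e': index 2 in ['c', 'a', 'e', 'b'] -> ['e', 'c', 'a', 'b']


Output: [1, 0, 3, 3, 3, 0, 3, 3, 2, 3, 0, 2]


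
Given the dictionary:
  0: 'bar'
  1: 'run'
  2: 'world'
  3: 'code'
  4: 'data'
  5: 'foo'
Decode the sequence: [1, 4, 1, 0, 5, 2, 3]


Look up each index in the dictionary:
  1 -> 'run'
  4 -> 'data'
  1 -> 'run'
  0 -> 'bar'
  5 -> 'foo'
  2 -> 'world'
  3 -> 'code'

Decoded: "run data run bar foo world code"


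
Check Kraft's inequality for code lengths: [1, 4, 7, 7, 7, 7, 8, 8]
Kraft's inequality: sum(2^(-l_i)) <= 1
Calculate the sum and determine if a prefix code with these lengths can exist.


Sum = 2^(-1) + 2^(-4) + 2^(-7) + 2^(-7) + 2^(-7) + 2^(-7) + 2^(-8) + 2^(-8)
    = 0.5 + 0.0625 + 0.0078125 + 0.0078125 + 0.0078125 + 0.0078125 + 0.00390625 + 0.00390625
    = 154/256 = 0.6015625
Since 0.6015625 <= 1, Kraft's inequality IS satisfied.
A prefix code with these lengths CAN exist.

Kraft sum = 0.6015625. Satisfied.


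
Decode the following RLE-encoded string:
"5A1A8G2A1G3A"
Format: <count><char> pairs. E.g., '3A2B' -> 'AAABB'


Expanding each <count><char> pair:
  5A -> 'AAAAA'
  1A -> 'A'
  8G -> 'GGGGGGGG'
  2A -> 'AA'
  1G -> 'G'
  3A -> 'AAA'

Decoded = AAAAAAGGGGGGGGAAGAAA


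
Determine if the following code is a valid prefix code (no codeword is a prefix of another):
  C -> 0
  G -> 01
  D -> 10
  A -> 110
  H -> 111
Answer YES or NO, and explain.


Checking each pair (does one codeword prefix another?):
  C='0' vs G='01': prefix -- VIOLATION

NO -- this is NOT a valid prefix code. C (0) is a prefix of G (01).


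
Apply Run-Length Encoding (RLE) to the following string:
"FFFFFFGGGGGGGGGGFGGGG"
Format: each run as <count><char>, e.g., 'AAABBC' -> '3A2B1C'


Scanning runs left to right:
  i=0: run of 'F' x 6 -> '6F'
  i=6: run of 'G' x 10 -> '10G'
  i=16: run of 'F' x 1 -> '1F'
  i=17: run of 'G' x 4 -> '4G'

RLE = 6F10G1F4G


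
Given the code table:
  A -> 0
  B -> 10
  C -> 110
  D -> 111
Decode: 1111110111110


Decoding:
111 -> D
111 -> D
0 -> A
111 -> D
110 -> C


Result: DDADC


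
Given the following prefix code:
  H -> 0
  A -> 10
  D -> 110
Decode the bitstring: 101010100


Decoding step by step:
Bits 10 -> A
Bits 10 -> A
Bits 10 -> A
Bits 10 -> A
Bits 0 -> H


Decoded message: AAAAH


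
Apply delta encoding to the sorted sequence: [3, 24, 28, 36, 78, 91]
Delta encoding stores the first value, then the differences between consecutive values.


First value: 3
Deltas:
  24 - 3 = 21
  28 - 24 = 4
  36 - 28 = 8
  78 - 36 = 42
  91 - 78 = 13


Delta encoded: [3, 21, 4, 8, 42, 13]


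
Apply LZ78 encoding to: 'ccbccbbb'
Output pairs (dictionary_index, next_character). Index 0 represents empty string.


LZ78 encoding steps:
Dictionary: {0: ''}
Step 1: w='' (idx 0), next='c' -> output (0, 'c'), add 'c' as idx 1
Step 2: w='c' (idx 1), next='b' -> output (1, 'b'), add 'cb' as idx 2
Step 3: w='c' (idx 1), next='c' -> output (1, 'c'), add 'cc' as idx 3
Step 4: w='' (idx 0), next='b' -> output (0, 'b'), add 'b' as idx 4
Step 5: w='b' (idx 4), next='b' -> output (4, 'b'), add 'bb' as idx 5


Encoded: [(0, 'c'), (1, 'b'), (1, 'c'), (0, 'b'), (4, 'b')]


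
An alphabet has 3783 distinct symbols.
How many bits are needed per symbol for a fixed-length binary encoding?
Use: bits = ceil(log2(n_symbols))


log2(3783) = 11.8853
Bracket: 2^11 = 2048 < 3783 <= 2^12 = 4096
So ceil(log2(3783)) = 12

bits = ceil(log2(3783)) = ceil(11.8853) = 12 bits


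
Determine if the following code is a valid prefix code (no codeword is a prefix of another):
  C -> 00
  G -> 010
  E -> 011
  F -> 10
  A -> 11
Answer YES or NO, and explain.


Checking each pair (does one codeword prefix another?):
  C='00' vs G='010': no prefix
  C='00' vs E='011': no prefix
  C='00' vs F='10': no prefix
  C='00' vs A='11': no prefix
  G='010' vs C='00': no prefix
  G='010' vs E='011': no prefix
  G='010' vs F='10': no prefix
  G='010' vs A='11': no prefix
  E='011' vs C='00': no prefix
  E='011' vs G='010': no prefix
  E='011' vs F='10': no prefix
  E='011' vs A='11': no prefix
  F='10' vs C='00': no prefix
  F='10' vs G='010': no prefix
  F='10' vs E='011': no prefix
  F='10' vs A='11': no prefix
  A='11' vs C='00': no prefix
  A='11' vs G='010': no prefix
  A='11' vs E='011': no prefix
  A='11' vs F='10': no prefix
No violation found over all pairs.

YES -- this is a valid prefix code. No codeword is a prefix of any other codeword.


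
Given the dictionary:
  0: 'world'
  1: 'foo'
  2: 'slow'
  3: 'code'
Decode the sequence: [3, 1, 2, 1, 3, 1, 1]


Look up each index in the dictionary:
  3 -> 'code'
  1 -> 'foo'
  2 -> 'slow'
  1 -> 'foo'
  3 -> 'code'
  1 -> 'foo'
  1 -> 'foo'

Decoded: "code foo slow foo code foo foo"


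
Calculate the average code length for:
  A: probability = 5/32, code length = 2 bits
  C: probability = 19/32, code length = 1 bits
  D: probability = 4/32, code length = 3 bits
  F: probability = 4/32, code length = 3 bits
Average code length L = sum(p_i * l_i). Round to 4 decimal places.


Weighted contributions p_i * l_i:
  A: (5/32) * 2 = 10/32
  C: (19/32) * 1 = 19/32
  D: (4/32) * 3 = 12/32
  F: (4/32) * 3 = 12/32
Sum = (10 + 19 + 12 + 12)/32 = 53/32

L = 53/32 = 1.6563 bits/symbol


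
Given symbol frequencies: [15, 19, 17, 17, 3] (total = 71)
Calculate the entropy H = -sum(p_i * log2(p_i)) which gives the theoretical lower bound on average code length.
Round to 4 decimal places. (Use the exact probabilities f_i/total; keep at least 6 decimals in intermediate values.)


Per-symbol terms -p_i * log2(p_i) with p_i = f_i/71:
  p = 15/71 = 0.211268: log2(p) = -2.242857, -p*log2(p) = 0.473843
  p = 19/71 = 0.267606: log2(p) = -1.901820, -p*log2(p) = 0.508938
  p = 17/71 = 0.239437: log2(p) = -2.062284, -p*log2(p) = 0.493786
  p = 17/71 = 0.239437: log2(p) = -2.062284, -p*log2(p) = 0.493786
  p = 3/71 = 0.042254: log2(p) = -4.564785, -p*log2(p) = 0.192878
H = 0.473843 + 0.508938 + 0.493786 + 0.493786 + 0.192878 = 2.163231

H = 2.1632 bits/symbol


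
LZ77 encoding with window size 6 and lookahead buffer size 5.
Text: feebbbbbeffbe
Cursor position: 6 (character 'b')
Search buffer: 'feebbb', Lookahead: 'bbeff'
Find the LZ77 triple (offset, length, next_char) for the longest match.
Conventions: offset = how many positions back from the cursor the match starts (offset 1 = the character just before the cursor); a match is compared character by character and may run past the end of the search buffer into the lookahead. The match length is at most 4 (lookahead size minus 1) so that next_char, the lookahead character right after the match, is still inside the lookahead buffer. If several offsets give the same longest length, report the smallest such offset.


Try each offset into the search buffer:
  offset=1 (pos 5, char 'b'): match length 2
  offset=2 (pos 4, char 'b'): match length 2
  offset=3 (pos 3, char 'b'): match length 2
  offset=4 (pos 2, char 'e'): match length 0
  offset=5 (pos 1, char 'e'): match length 0
  offset=6 (pos 0, char 'f'): match length 0
Longest match has length 2, found at offsets 1, 2, 3; take the smallest, offset 1.
next_char = character at position 6 + 2 = 8 -> 'e'

Best match: offset=1, length=2 (matching 'bb' starting at position 5)
LZ77 triple: (1, 2, 'e')


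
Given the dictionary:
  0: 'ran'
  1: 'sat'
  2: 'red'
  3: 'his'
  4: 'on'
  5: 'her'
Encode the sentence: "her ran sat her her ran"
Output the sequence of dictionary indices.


Look up each word in the dictionary:
  'her' -> 5
  'ran' -> 0
  'sat' -> 1
  'her' -> 5
  'her' -> 5
  'ran' -> 0

Encoded: [5, 0, 1, 5, 5, 0]


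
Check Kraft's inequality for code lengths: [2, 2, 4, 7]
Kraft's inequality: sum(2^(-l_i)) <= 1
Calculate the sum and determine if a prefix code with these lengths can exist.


Sum = 2^(-2) + 2^(-2) + 2^(-4) + 2^(-7)
    = 0.25 + 0.25 + 0.0625 + 0.0078125
    = 73/128 = 0.5703125
Since 0.5703125 <= 1, Kraft's inequality IS satisfied.
A prefix code with these lengths CAN exist.

Kraft sum = 0.5703125. Satisfied.


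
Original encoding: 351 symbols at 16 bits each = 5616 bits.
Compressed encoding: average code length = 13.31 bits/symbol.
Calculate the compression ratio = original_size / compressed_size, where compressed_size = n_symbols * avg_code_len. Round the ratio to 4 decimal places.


original_size = n_symbols * orig_bits = 351 * 16 = 5616 bits
compressed_size = n_symbols * avg_code_len = 351 * 13.31 = 4671.81 bits
ratio = original_size / compressed_size = 5616 / 4671.81 = 1.2021

Compression ratio = 1.2021


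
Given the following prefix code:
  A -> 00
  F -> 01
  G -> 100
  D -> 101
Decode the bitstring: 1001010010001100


Decoding step by step:
Bits 100 -> G
Bits 101 -> D
Bits 00 -> A
Bits 100 -> G
Bits 01 -> F
Bits 100 -> G


Decoded message: GDAGFG


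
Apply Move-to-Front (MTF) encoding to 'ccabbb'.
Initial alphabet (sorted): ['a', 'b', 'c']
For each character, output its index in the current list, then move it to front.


MTF encoding:
'c': index 2 in ['a', 'b', 'c'] -> ['c', 'a', 'b']
'c': index 0 in ['c', 'a', 'b'] -> ['c', 'a', 'b']
'a': index 1 in ['c', 'a', 'b'] -> ['a', 'c', 'b']
'b': index 2 in ['a', 'c', 'b'] -> ['b', 'a', 'c']
'b': index 0 in ['b', 'a', 'c'] -> ['b', 'a', 'c']
'b': index 0 in ['b', 'a', 'c'] -> ['b', 'a', 'c']


Output: [2, 0, 1, 2, 0, 0]


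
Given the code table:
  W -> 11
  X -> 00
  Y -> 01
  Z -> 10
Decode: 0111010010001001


Decoding:
01 -> Y
11 -> W
01 -> Y
00 -> X
10 -> Z
00 -> X
10 -> Z
01 -> Y


Result: YWYXZXZY


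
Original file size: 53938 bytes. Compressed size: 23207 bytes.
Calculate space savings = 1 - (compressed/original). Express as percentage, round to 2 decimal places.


ratio = compressed/original = 23207/53938 = 0.430253
savings = 1 - ratio = 1 - 0.430253 = 0.569747
as a percentage: 0.569747 * 100 = 56.97%

Space savings = 1 - 23207/53938 = 56.97%


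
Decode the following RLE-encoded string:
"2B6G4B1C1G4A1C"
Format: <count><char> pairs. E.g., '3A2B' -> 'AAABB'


Expanding each <count><char> pair:
  2B -> 'BB'
  6G -> 'GGGGGG'
  4B -> 'BBBB'
  1C -> 'C'
  1G -> 'G'
  4A -> 'AAAA'
  1C -> 'C'

Decoded = BBGGGGGGBBBBCGAAAAC


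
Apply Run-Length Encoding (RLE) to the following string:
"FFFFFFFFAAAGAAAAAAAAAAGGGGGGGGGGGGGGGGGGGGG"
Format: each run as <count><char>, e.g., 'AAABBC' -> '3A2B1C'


Scanning runs left to right:
  i=0: run of 'F' x 8 -> '8F'
  i=8: run of 'A' x 3 -> '3A'
  i=11: run of 'G' x 1 -> '1G'
  i=12: run of 'A' x 10 -> '10A'
  i=22: run of 'G' x 21 -> '21G'

RLE = 8F3A1G10A21G


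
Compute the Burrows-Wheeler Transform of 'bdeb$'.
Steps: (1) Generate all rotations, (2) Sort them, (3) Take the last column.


Rotations (sorted):
  0: $bdeb -> last char: b
  1: b$bde -> last char: e
  2: bdeb$ -> last char: $
  3: deb$b -> last char: b
  4: eb$bd -> last char: d


BWT = be$bd


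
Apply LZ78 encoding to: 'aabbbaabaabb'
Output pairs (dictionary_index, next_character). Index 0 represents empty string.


LZ78 encoding steps:
Dictionary: {0: ''}
Step 1: w='' (idx 0), next='a' -> output (0, 'a'), add 'a' as idx 1
Step 2: w='a' (idx 1), next='b' -> output (1, 'b'), add 'ab' as idx 2
Step 3: w='' (idx 0), next='b' -> output (0, 'b'), add 'b' as idx 3
Step 4: w='b' (idx 3), next='a' -> output (3, 'a'), add 'ba' as idx 4
Step 5: w='ab' (idx 2), next='a' -> output (2, 'a'), add 'aba' as idx 5
Step 6: w='ab' (idx 2), next='b' -> output (2, 'b'), add 'abb' as idx 6


Encoded: [(0, 'a'), (1, 'b'), (0, 'b'), (3, 'a'), (2, 'a'), (2, 'b')]


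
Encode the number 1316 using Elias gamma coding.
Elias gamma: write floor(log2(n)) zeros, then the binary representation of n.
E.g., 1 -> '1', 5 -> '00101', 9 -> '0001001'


num_bits = floor(log2(1316)) + 1 = 11
leading_zeros = num_bits - 1 = 10
binary(1316) = 10100100100

Elias gamma(1316) = '0000000000' + '10100100100' = 000000000010100100100 (21 bits)


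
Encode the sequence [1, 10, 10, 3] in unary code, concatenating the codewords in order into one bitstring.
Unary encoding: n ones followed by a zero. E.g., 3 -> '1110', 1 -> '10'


Encode each number as n ones followed by a terminating 0:
  1 -> 10 (2 bits)
  10 -> 11111111110 (11 bits)
  10 -> 11111111110 (11 bits)
  3 -> 1110 (4 bits)
Total length = 2 + 11 + 11 + 4 = 28 bits.

Unary([1, 10, 10, 3]) = 1011111111110111111111101110 (28 bits)


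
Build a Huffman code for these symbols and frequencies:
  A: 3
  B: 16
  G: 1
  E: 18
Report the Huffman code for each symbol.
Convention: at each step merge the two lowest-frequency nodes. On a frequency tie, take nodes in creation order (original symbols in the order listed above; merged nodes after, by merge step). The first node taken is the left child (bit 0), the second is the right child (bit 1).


Huffman tree construction:
Step 1: Merge G(1) + A(3) = 4
Step 2: Merge (G+A)(4) + B(16) = 20
Step 3: Merge E(18) + ((G+A)+B)(20) = 38
Read each symbol's code off the tree from the root (left child = 0, right child = 1).

Codes:
  A: 101 (length 3)
  B: 11 (length 2)
  G: 100 (length 3)
  E: 0 (length 1)
Average code length: 62/38 = 1.6316 bits/symbol


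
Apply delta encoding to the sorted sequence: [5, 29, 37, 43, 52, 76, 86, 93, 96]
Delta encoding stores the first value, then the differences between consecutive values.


First value: 5
Deltas:
  29 - 5 = 24
  37 - 29 = 8
  43 - 37 = 6
  52 - 43 = 9
  76 - 52 = 24
  86 - 76 = 10
  93 - 86 = 7
  96 - 93 = 3


Delta encoded: [5, 24, 8, 6, 9, 24, 10, 7, 3]


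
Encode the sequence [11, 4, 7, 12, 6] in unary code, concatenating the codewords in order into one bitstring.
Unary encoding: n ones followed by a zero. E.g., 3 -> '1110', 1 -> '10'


Encode each number as n ones followed by a terminating 0:
  11 -> 111111111110 (12 bits)
  4 -> 11110 (5 bits)
  7 -> 11111110 (8 bits)
  12 -> 1111111111110 (13 bits)
  6 -> 1111110 (7 bits)
Total length = 12 + 5 + 8 + 13 + 7 = 45 bits.

Unary([11, 4, 7, 12, 6]) = 111111111110111101111111011111111111101111110 (45 bits)


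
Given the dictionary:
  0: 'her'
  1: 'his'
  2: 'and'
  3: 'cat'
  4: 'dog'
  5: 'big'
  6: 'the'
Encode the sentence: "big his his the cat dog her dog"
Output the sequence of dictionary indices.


Look up each word in the dictionary:
  'big' -> 5
  'his' -> 1
  'his' -> 1
  'the' -> 6
  'cat' -> 3
  'dog' -> 4
  'her' -> 0
  'dog' -> 4

Encoded: [5, 1, 1, 6, 3, 4, 0, 4]


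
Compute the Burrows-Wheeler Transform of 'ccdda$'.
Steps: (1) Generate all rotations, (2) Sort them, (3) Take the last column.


Rotations (sorted):
  0: $ccdda -> last char: a
  1: a$ccdd -> last char: d
  2: ccdda$ -> last char: $
  3: cdda$c -> last char: c
  4: da$ccd -> last char: d
  5: dda$cc -> last char: c


BWT = ad$cdc


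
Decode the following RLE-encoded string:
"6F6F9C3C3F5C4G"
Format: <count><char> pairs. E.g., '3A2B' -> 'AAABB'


Expanding each <count><char> pair:
  6F -> 'FFFFFF'
  6F -> 'FFFFFF'
  9C -> 'CCCCCCCCC'
  3C -> 'CCC'
  3F -> 'FFF'
  5C -> 'CCCCC'
  4G -> 'GGGG'

Decoded = FFFFFFFFFFFFCCCCCCCCCCCCFFFCCCCCGGGG


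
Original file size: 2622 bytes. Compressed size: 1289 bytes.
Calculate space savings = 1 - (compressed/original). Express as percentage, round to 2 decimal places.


ratio = compressed/original = 1289/2622 = 0.491609
savings = 1 - ratio = 1 - 0.491609 = 0.508391
as a percentage: 0.508391 * 100 = 50.84%

Space savings = 1 - 1289/2622 = 50.84%


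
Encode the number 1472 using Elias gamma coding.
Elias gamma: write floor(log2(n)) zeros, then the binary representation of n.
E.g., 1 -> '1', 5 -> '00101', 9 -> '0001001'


num_bits = floor(log2(1472)) + 1 = 11
leading_zeros = num_bits - 1 = 10
binary(1472) = 10111000000

Elias gamma(1472) = '0000000000' + '10111000000' = 000000000010111000000 (21 bits)


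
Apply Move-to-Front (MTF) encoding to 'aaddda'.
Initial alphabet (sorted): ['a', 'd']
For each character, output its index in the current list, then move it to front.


MTF encoding:
'a': index 0 in ['a', 'd'] -> ['a', 'd']
'a': index 0 in ['a', 'd'] -> ['a', 'd']
'd': index 1 in ['a', 'd'] -> ['d', 'a']
'd': index 0 in ['d', 'a'] -> ['d', 'a']
'd': index 0 in ['d', 'a'] -> ['d', 'a']
'a': index 1 in ['d', 'a'] -> ['a', 'd']


Output: [0, 0, 1, 0, 0, 1]


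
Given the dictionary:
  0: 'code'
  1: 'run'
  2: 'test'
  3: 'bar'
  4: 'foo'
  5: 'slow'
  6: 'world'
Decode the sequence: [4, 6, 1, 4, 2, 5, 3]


Look up each index in the dictionary:
  4 -> 'foo'
  6 -> 'world'
  1 -> 'run'
  4 -> 'foo'
  2 -> 'test'
  5 -> 'slow'
  3 -> 'bar'

Decoded: "foo world run foo test slow bar"
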